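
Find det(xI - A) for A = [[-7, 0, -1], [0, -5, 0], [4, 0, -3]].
χ_A(x) = (x + 5)^3

xI - A = [[x + 7, 0, 1], [0, x + 5, 0], [-4, 0, x + 3]].

Expanding det(xI - A) along the first row:
det(xI - A) = + (x + 7)·det([[x + 5, 0], [0, x + 3]]) - (0)·det([[0, 0], [-4, x + 3]]) + (1)·det([[0, x + 5], [-4, 0]]).

Evaluating gives χ_A(x) = x^3 + 15x^2 + 75x + 125 = (x + 5)^3.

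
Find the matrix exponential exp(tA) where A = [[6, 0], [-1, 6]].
e^{tA} = [[e^{6*t}, 0], [-t*e^{6*t}, e^{6*t}]]

A has Jordan form J = [[6, 1], [0, 6]] with A = PJP^{-1}, so e^{tA} = P e^{tJ} P^{-1}.

For a Jordan block J_k(λ), e^{tJ_k(λ)} = e^{λt} · (I + tN + t^2 N^2/2! + ... + t^{k-1} N^{k-1}/(k-1)!) where N is the nilpotent superdiagonal part.

Assembling the blocks and conjugating back gives the entries of e^{tA} as shown above.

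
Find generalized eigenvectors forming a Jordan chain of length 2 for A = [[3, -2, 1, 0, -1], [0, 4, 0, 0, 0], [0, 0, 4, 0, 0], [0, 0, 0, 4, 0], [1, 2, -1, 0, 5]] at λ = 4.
We seek v_1 ∈ ker((A - 4I)^2) \ ker(A - 4I), then set v_{i+1} = (A - 4I) v_i.

One such chain is v_1 = [[-2, 0, 1, -2, 2]]^T, v_2 = [[1, 0, 0, 0, -1]]^T. Check: (A - 4I) v_2 = [[0, 0, 0, 0, 0]]^T = 0.

v_1 = [[-2, 0, 1, -2, 2]]^T, v_2 = [[1, 0, 0, 0, -1]]^T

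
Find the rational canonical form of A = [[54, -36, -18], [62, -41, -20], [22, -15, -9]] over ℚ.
R = [[0, 0, -18], [1, 0, 3], [0, 1, 4]]

The invariant factors of A (the non-unit diagonal entries of the Smith normal form of xI - A over ℚ[x]) are (x - 3)^2(x + 2), each dividing the next. The characteristic polynomial is their product, (x - 3)^2(x + 2).

The rational canonical form is the block-diagonal matrix of companion matrices C(f_i):
R = [[0, 0, -18], [1, 0, 3], [0, 1, 4]].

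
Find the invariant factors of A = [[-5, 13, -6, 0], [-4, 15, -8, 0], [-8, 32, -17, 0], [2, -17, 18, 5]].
(x - 5)(x + 1)(x + 3)^2

The Jordan structure of A has elementary divisors (x + 3)^2, (x + 1), (x - 5). Arranging the block sizes at each eigenvalue in decreasing order and taking row products gives the invariant factors.

Invariant factors (smallest first, each dividing the next): (x - 5)(x + 1)(x + 3)^2.

Check: the last factor (x - 5)(x + 1)(x + 3)^2 is the minimal polynomial, and the product (x - 5)(x + 1)(x + 3)^2 is the characteristic polynomial.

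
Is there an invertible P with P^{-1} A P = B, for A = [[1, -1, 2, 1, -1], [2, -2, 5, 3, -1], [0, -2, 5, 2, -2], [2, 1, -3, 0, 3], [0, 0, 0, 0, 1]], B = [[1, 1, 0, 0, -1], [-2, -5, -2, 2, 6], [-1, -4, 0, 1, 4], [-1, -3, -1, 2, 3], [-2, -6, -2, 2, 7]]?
Two matrices over a field are similar if and only if they have the same invariant factors.

Both A and B have characteristic polynomial (x - 1)^5 and minimal polynomial (x - 1)^2. Computing further, both have invariant factors x - 1, (x - 1)^2, (x - 1)^2. Hence A and B are similar.

Yes.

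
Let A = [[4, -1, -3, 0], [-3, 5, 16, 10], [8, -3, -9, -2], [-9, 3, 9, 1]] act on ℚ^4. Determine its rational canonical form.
R = [[0, 0, 0, 2], [1, 0, 0, -6], [0, 1, 0, 4], [0, 0, 1, 1]]

The invariant factors of A (the non-unit diagonal entries of the Smith normal form of xI - A over ℚ[x]) are (x - 1)(x^3 - 4x + 2), each dividing the next. The characteristic polynomial is their product, (x - 1)(x^3 - 4x + 2).

The rational canonical form is the block-diagonal matrix of companion matrices C(f_i):
R = [[0, 0, 0, 2], [1, 0, 0, -6], [0, 1, 0, 4], [0, 0, 1, 1]].

Note the characteristic polynomial does not split into linear factors over ℚ, so A has no Jordan form over ℚ; the rational canonical form exists over any field.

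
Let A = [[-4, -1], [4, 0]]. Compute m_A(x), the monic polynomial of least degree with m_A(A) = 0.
m_A(x) = (x + 2)^2

The characteristic polynomial factors as (x + 2)^2. The minimal polynomial is ∏(x - λ)^{k_λ} where k_λ is the size of the largest Jordan block at λ.

For λ = -2: rank(A + 2I) = 1, and the largest Jordan block has size 2 (the smallest k with rank((A + 2I)^k) = rank((A + 2I)^(k+1))).

So m_A(x) = (x + 2)^2.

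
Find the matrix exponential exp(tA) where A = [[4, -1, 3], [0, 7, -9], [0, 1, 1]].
A has Jordan form J = [[4, 1, 0], [0, 4, 0], [0, 0, 4]] with A = PJP^{-1}, so e^{tA} = P e^{tJ} P^{-1}.

For a Jordan block J_k(λ), e^{tJ_k(λ)} = e^{λt} · (I + tN + t^2 N^2/2! + ... + t^{k-1} N^{k-1}/(k-1)!) where N is the nilpotent superdiagonal part.

Assembling the blocks and conjugating back gives the entries of e^{tA} as shown above.

e^{tA} = [[e^{4*t}, -t*e^{4*t}, 3*t*e^{4*t}], [0, (3*t + 1)*e^{4*t}, -9*t*e^{4*t}], [0, t*e^{4*t}, (1 - 3*t)*e^{4*t}]]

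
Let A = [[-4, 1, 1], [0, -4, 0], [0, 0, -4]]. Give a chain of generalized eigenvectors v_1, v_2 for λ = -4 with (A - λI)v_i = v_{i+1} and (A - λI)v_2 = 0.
v_1 = [[0, 1, 0]]^T, v_2 = [[1, 0, 0]]^T

We seek v_1 ∈ ker((A + 4I)^2) \ ker(A + 4I), then set v_{i+1} = (A + 4I) v_i.

One such chain is v_1 = [[0, 1, 0]]^T, v_2 = [[1, 0, 0]]^T. Check: (A + 4I) v_2 = [[0, 0, 0]]^T = 0.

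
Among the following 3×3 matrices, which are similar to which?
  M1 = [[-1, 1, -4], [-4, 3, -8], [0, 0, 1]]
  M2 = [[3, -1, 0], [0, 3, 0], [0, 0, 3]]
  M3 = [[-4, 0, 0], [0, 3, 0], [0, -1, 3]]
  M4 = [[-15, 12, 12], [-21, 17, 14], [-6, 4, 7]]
Characteristic polynomials: χ_{M1} = (x - 1)^3, χ_{M2} = (x - 3)^3, χ_{M3} = (x - 3)^2(x + 4), χ_{M4} = (x - 3)^3.

{M1}: invariant factors x - 1, (x - 1)^2.

{M2, M4}: invariant factors x - 3, (x - 3)^2.

{M3}: invariant factors (x - 3)^2(x + 4).

Matrices are similar if and only if their invariant-factor lists agree; the partition into similarity classes is {M1}, {M2, M4}, {M3}.

3 classes: {M1}, {M2, M4}, {M3}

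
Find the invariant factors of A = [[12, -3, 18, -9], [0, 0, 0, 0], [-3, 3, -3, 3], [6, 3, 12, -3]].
The Jordan structure of A has elementary divisors x, x, (x - 3), (x - 3). Arranging the block sizes at each eigenvalue in decreasing order and taking row products gives the invariant factors.

Invariant factors (smallest first, each dividing the next): x(x - 3), x(x - 3).

Check: the last factor x(x - 3) is the minimal polynomial, and the product x^2(x - 3)^2 is the characteristic polynomial.

x(x - 3), x(x - 3)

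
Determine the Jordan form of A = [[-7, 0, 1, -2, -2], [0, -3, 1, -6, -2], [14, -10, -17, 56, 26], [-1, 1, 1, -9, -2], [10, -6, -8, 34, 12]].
J = [[-5, 1, 0, 0, 0], [0, -5, 0, 0, 0], [0, 0, -5, 1, 0], [0, 0, 0, -5, 0], [0, 0, 0, 0, -4]]

The characteristic polynomial is det(xI - A) = (x + 4)(x + 5)^4, so the eigenvalues are -5 (algebraic multiplicity 4), -4 (algebraic multiplicity 1).

For λ = -5: rank(A + 5I) = 3, rank((A + 5I)^2) = 1. The eigenspace has dimension 5 - 3 = 2, so there are 2 Jordan blocks; the rank sequence gives block sizes [2, 2].

For λ = -4: algebraic multiplicity 1 gives one 1×1 block.

Assembling the blocks gives the Jordan form J above.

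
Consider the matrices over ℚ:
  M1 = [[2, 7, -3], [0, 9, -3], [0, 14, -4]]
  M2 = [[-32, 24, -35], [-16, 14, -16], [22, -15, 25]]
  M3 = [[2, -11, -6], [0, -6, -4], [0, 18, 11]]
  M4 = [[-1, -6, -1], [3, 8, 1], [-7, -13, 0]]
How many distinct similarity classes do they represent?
Characteristic polynomials: χ_{M1} = (x - 3)(x - 2)^2, χ_{M2} = (x - 3)(x - 2)^2, χ_{M3} = (x - 3)(x - 2)^2, χ_{M4} = (x - 3)(x - 2)^2.

{M1}: invariant factors x - 2, (x - 3)(x - 2).

{M2, M3, M4}: invariant factors (x - 3)(x - 2)^2.

Matrices are similar if and only if their invariant-factor lists agree; the partition into similarity classes is {M1}, {M2, M3, M4}.

2 classes: {M1}, {M2, M3, M4}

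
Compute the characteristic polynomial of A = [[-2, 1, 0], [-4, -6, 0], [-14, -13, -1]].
xI - A = [[x + 2, -1, 0], [4, x + 6, 0], [14, 13, x + 1]].

Expanding det(xI - A) along the first row:
det(xI - A) = + (x + 2)·det([[x + 6, 0], [13, x + 1]]) - (-1)·det([[4, 0], [14, x + 1]]) + (0)·det([[4, x + 6], [14, 13]]).

Evaluating gives χ_A(x) = x^3 + 9x^2 + 24x + 16 = (x + 1)(x + 4)^2.

χ_A(x) = (x + 1)(x + 4)^2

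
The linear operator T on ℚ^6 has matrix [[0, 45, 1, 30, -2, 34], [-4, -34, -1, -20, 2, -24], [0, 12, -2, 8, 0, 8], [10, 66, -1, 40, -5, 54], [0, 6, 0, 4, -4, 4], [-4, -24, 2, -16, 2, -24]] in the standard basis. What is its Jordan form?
The characteristic polynomial is det(xI - A) = (x + 4)^6, so the eigenvalues are -4 (algebraic multiplicity 6).

For λ = -4: rank(A + 4I) = 3, rank((A + 4I)^2) = 1, rank((A + 4I)^3) = 0. The eigenspace has dimension 6 - 3 = 3, so there are 3 Jordan blocks; the rank sequence gives block sizes [3, 2, 1].

Assembling the blocks gives the Jordan form J above.

J = [[-4, 1, 0, 0, 0, 0], [0, -4, 1, 0, 0, 0], [0, 0, -4, 0, 0, 0], [0, 0, 0, -4, 1, 0], [0, 0, 0, 0, -4, 0], [0, 0, 0, 0, 0, -4]]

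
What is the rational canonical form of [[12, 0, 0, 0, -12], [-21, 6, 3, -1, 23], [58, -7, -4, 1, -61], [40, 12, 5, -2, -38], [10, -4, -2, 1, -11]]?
R = [[0, 0, 0, 0, -12], [1, 0, 0, 0, 20], [0, 1, 0, 0, -16], [0, 0, 1, 0, 4], [0, 0, 0, 1, 1]]

The invariant factors of A (the non-unit diagonal entries of the Smith normal form of xI - A over ℚ[x]) are (x + 3)(x^2 - 2x + 2)^2, each dividing the next. The characteristic polynomial is their product, (x + 3)(x^2 - 2x + 2)^2.

The rational canonical form is the block-diagonal matrix of companion matrices C(f_i):
R = [[0, 0, 0, 0, -12], [1, 0, 0, 0, 20], [0, 1, 0, 0, -16], [0, 0, 1, 0, 4], [0, 0, 0, 1, 1]].

Note the characteristic polynomial does not split into linear factors over ℚ, so A has no Jordan form over ℚ; the rational canonical form exists over any field.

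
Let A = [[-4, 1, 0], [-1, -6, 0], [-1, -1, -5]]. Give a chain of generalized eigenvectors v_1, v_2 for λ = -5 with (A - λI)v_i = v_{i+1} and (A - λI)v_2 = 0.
v_1 = [[2, -1, 0]]^T, v_2 = [[1, -1, -1]]^T

We seek v_1 ∈ ker((A + 5I)^2) \ ker(A + 5I), then set v_{i+1} = (A + 5I) v_i.

One such chain is v_1 = [[2, -1, 0]]^T, v_2 = [[1, -1, -1]]^T. Check: (A + 5I) v_2 = [[0, 0, 0]]^T = 0.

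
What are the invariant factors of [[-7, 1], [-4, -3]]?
(x + 5)^2

The Jordan structure of A has elementary divisors (x + 5)^2. Arranging the block sizes at each eigenvalue in decreasing order and taking row products gives the invariant factors.

Invariant factors (smallest first, each dividing the next): (x + 5)^2.

Check: the last factor (x + 5)^2 is the minimal polynomial, and the product (x + 5)^2 is the characteristic polynomial.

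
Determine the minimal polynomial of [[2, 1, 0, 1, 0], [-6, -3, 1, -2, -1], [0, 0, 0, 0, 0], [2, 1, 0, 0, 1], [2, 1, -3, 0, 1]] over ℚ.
The characteristic polynomial factors as x^5. The minimal polynomial is ∏(x - λ)^{k_λ} where k_λ is the size of the largest Jordan block at λ.

For λ = 0: rank(A) = 3, and the largest Jordan block has size 3 (the smallest k with rank(A^k) = rank(A^(k+1))).

So m_A(x) = x^3.

m_A(x) = x^3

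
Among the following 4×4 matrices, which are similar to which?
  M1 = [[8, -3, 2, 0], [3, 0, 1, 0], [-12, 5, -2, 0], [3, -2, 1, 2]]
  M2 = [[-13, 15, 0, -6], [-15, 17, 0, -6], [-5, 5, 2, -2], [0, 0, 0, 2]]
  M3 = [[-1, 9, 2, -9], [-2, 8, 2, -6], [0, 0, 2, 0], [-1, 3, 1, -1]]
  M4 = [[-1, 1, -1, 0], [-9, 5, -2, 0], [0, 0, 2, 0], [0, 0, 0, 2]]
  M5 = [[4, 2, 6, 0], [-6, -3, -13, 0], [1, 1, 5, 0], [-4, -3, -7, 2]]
Characteristic polynomials: χ_{M1} = (x - 2)^4, χ_{M2} = (x - 2)^4, χ_{M3} = (x - 2)^4, χ_{M4} = (x - 2)^4, χ_{M5} = (x - 2)^4.

{M1, M3, M4, M5}: invariant factors x - 2, (x - 2)^3.

{M2}: invariant factors x - 2, x - 2, (x - 2)^2.

Matrices are similar if and only if their invariant-factor lists agree; the partition into similarity classes is {M1, M3, M4, M5}, {M2}.

2 classes: {M1, M3, M4, M5}, {M2}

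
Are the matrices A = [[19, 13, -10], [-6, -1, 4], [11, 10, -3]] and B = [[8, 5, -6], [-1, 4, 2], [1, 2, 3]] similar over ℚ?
Two matrices over a field are similar if and only if they have the same invariant factors.

Both A and B have characteristic polynomial (x - 5)^3 and minimal polynomial (x - 5)^3. Computing further, both have invariant factors (x - 5)^3. Hence A and B are similar.

Yes.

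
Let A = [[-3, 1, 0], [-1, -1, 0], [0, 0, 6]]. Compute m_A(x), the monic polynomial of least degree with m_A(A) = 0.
m_A(x) = (x - 6)(x + 2)^2

The characteristic polynomial factors as (x - 6)(x + 2)^2. The minimal polynomial is ∏(x - λ)^{k_λ} where k_λ is the size of the largest Jordan block at λ.

For λ = -2: rank(A + 2I) = 2, and the largest Jordan block has size 2 (the smallest k with rank((A + 2I)^k) = rank((A + 2I)^(k+1))).
For λ = 6: rank(A - 6I) = 2, and the largest Jordan block has size 1 (the smallest k with rank((A - 6I)^k) = rank((A - 6I)^(k+1))).

So m_A(x) = (x - 6)(x + 2)^2.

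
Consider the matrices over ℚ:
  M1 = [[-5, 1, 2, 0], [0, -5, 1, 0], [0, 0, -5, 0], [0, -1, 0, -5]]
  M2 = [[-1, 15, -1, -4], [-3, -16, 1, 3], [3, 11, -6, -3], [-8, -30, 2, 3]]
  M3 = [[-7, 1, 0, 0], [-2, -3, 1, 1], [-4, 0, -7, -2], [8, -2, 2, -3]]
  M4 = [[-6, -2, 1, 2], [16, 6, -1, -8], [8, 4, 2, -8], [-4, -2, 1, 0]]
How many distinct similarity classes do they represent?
Characteristic polynomials: χ_{M1} = (x + 5)^4, χ_{M2} = (x + 5)^4, χ_{M3} = (x + 5)^4, χ_{M4} = x^2(x - 4)(x + 2).

{M1, M2, M3}: invariant factors x + 5, (x + 5)^3.

{M4}: invariant factors x^2(x - 4)(x + 2).

Matrices are similar if and only if their invariant-factor lists agree; the partition into similarity classes is {M1, M2, M3}, {M4}.

2 classes: {M1, M2, M3}, {M4}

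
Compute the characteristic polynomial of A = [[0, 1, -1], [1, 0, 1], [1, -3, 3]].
xI - A = [[x, -1, 1], [-1, x, -1], [-1, 3, x - 3]].

Expanding det(xI - A) along the first row:
det(xI - A) = + (x)·det([[x, -1], [3, x - 3]]) - (-1)·det([[-1, -1], [-1, x - 3]]) + (1)·det([[-1, x], [-1, 3]]).

Evaluating gives χ_A(x) = x^3 - 3x^2 + 3x - 1 = (x - 1)^3.

χ_A(x) = (x - 1)^3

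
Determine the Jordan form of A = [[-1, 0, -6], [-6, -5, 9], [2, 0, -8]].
The characteristic polynomial is det(xI - A) = (x + 4)(x + 5)^2, so the eigenvalues are -5 (algebraic multiplicity 2), -4 (algebraic multiplicity 1).

For λ = -5: rank(A + 5I) = 1. The eigenspace has dimension 3 - 1 = 2, so there are 2 Jordan blocks; the rank sequence gives block sizes [1, 1].

For λ = -4: algebraic multiplicity 1 gives one 1×1 block.

Assembling the blocks gives the Jordan form J above.

J = [[-5, 0, 0], [0, -5, 0], [0, 0, -4]]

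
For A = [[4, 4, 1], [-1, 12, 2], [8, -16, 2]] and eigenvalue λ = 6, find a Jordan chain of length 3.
We seek v_1 ∈ ker((A - 6I)^3) \ ker((A - 6I)^2), then set v_{i+1} = (A - 6I) v_i.

One such chain is v_1 = [[0, 0, 1]]^T, v_2 = [[1, 2, -4]]^T, v_3 = [[2, 3, -8]]^T. Check: (A - 6I) v_3 = [[0, 0, 0]]^T = 0.

v_1 = [[0, 0, 1]]^T, v_2 = [[1, 2, -4]]^T, v_3 = [[2, 3, -8]]^T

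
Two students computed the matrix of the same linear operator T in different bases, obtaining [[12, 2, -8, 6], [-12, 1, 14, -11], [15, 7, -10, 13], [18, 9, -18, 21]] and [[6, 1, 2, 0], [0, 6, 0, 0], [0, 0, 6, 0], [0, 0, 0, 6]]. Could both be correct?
No.

Both have characteristic polynomial (x - 6)^4 and minimal polynomial (x - 6)^2. But rank(A - 6I) = 2 for A while rank(B - 6I) = 1 for B, so the number of Jordan blocks at λ = 6 differs. A and B are not similar.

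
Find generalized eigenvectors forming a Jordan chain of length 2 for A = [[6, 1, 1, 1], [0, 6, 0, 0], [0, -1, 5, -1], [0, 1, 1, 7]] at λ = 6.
v_1 = [[0, 1, -1, 1]]^T, v_2 = [[1, 0, -1, 1]]^T

We seek v_1 ∈ ker((A - 6I)^2) \ ker(A - 6I), then set v_{i+1} = (A - 6I) v_i.

One such chain is v_1 = [[0, 1, -1, 1]]^T, v_2 = [[1, 0, -1, 1]]^T. Check: (A - 6I) v_2 = [[0, 0, 0, 0]]^T = 0.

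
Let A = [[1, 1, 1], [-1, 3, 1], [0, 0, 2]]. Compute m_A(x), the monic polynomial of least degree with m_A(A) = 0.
The characteristic polynomial factors as (x - 2)^3. The minimal polynomial is ∏(x - λ)^{k_λ} where k_λ is the size of the largest Jordan block at λ.

For λ = 2: rank(A - 2I) = 1, and the largest Jordan block has size 2 (the smallest k with rank((A - 2I)^k) = rank((A - 2I)^(k+1))).

So m_A(x) = (x - 2)^2.

m_A(x) = (x - 2)^2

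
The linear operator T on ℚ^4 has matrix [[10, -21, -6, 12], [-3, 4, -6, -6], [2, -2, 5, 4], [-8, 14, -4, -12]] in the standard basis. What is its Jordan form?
The characteristic polynomial is det(xI - A) = (x - 4)(x - 1)^3, so the eigenvalues are 1 (algebraic multiplicity 3), 4 (algebraic multiplicity 1).

For λ = 1: rank(A - I) = 2, rank((A - I)^2) = 1. The eigenspace has dimension 4 - 2 = 2, so there are 2 Jordan blocks; the rank sequence gives block sizes [2, 1].

For λ = 4: algebraic multiplicity 1 gives one 1×1 block.

Assembling the blocks gives the Jordan form J above.

J = [[1, 1, 0, 0], [0, 1, 0, 0], [0, 0, 1, 0], [0, 0, 0, 4]]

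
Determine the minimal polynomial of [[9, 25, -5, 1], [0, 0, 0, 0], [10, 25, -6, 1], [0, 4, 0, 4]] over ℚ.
The characteristic polynomial factors as x(x - 4)^2(x + 1). The minimal polynomial is ∏(x - λ)^{k_λ} where k_λ is the size of the largest Jordan block at λ.

For λ = -1: rank(A + I) = 3, and the largest Jordan block has size 1 (the smallest k with rank((A + I)^k) = rank((A + I)^(k+1))).
For λ = 0: rank(A) = 3, and the largest Jordan block has size 1 (the smallest k with rank(A^k) = rank(A^(k+1))).
For λ = 4: rank(A - 4I) = 3, and the largest Jordan block has size 2 (the smallest k with rank((A - 4I)^k) = rank((A - 4I)^(k+1))).

So m_A(x) = x(x - 4)^2(x + 1).

m_A(x) = x(x - 4)^2(x + 1)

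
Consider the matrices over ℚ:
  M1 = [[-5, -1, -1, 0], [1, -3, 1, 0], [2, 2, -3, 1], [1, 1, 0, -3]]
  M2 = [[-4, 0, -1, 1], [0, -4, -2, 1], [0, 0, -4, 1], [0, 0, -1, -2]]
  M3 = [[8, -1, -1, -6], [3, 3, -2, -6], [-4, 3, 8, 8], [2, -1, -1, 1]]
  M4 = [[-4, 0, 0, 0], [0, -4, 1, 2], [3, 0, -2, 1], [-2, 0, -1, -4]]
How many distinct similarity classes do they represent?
Characteristic polynomials: χ_{M1} = (x + 3)^2(x + 4)^2, χ_{M2} = (x + 3)^2(x + 4)^2, χ_{M3} = (x - 5)^4, χ_{M4} = (x + 3)^2(x + 4)^2.

{M1, M2, M4}: invariant factors x + 4, (x + 3)^2(x + 4).

{M3}: invariant factors x - 5, (x - 5)^3.

Matrices are similar if and only if their invariant-factor lists agree; the partition into similarity classes is {M1, M2, M4}, {M3}.

2 classes: {M1, M2, M4}, {M3}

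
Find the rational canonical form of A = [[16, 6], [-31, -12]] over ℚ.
R = [[0, 6], [1, 4]]

The invariant factors of A (the non-unit diagonal entries of the Smith normal form of xI - A over ℚ[x]) are x^2 - 4x - 6, each dividing the next. The characteristic polynomial is their product, x^2 - 4x - 6.

The rational canonical form is the block-diagonal matrix of companion matrices C(f_i):
R = [[0, 6], [1, 4]].

Note the characteristic polynomial does not split into linear factors over ℚ, so A has no Jordan form over ℚ; the rational canonical form exists over any field.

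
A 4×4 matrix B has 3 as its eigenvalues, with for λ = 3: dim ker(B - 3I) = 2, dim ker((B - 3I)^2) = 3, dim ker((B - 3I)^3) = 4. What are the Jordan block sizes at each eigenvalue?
Jordan blocks: (3, 3), (3, 1)

λ = 3: successive nullity increments [2, 1, 1] count blocks of size ≥ k; block sizes are [3, 1].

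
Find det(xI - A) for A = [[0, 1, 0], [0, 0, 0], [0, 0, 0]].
xI - A = [[x, -1, 0], [0, x, 0], [0, 0, x]].

Expanding det(xI - A) along the first row:
det(xI - A) = + (x)·det([[x, 0], [0, x]]) - (-1)·det([[0, 0], [0, x]]) + (0)·det([[0, x], [0, 0]]).

Evaluating gives χ_A(x) = x^3.

χ_A(x) = x^3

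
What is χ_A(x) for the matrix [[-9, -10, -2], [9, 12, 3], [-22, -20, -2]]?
χ_A(x) = (x - 2)^2(x + 3)

xI - A = [[x + 9, 10, 2], [-9, x - 12, -3], [22, 20, x + 2]].

Expanding det(xI - A) along the first row:
det(xI - A) = + (x + 9)·det([[x - 12, -3], [20, x + 2]]) - (10)·det([[-9, -3], [22, x + 2]]) + (2)·det([[-9, x - 12], [22, 20]]).

Evaluating gives χ_A(x) = x^3 - x^2 - 8x + 12 = (x - 2)^2(x + 3).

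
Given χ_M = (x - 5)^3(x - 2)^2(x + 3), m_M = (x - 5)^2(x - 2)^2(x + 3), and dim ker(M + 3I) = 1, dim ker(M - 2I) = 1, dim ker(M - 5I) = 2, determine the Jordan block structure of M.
Jordan blocks: (-3, 1), (2, 2), (5, 2), (5, 1)

λ = -3: algebraic multiplicity 1 (exponent in χ_M), largest block size 1 (exponent in m_M), 1 block (geometric multiplicity). This forces block sizes [1].
λ = 2: algebraic multiplicity 2 (exponent in χ_M), largest block size 2 (exponent in m_M), 1 block (geometric multiplicity). This forces block sizes [2].
λ = 5: algebraic multiplicity 3 (exponent in χ_M), largest block size 2 (exponent in m_M), 2 blocks (geometric multiplicity). These force block sizes [2, 1].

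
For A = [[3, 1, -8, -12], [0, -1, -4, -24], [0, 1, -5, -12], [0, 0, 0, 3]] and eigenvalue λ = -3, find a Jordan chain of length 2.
v_1 = [[0, 1, 0, 0]]^T, v_2 = [[1, 2, 1, 0]]^T

We seek v_1 ∈ ker((A + 3I)^2) \ ker(A + 3I), then set v_{i+1} = (A + 3I) v_i.

One such chain is v_1 = [[0, 1, 0, 0]]^T, v_2 = [[1, 2, 1, 0]]^T. Check: (A + 3I) v_2 = [[0, 0, 0, 0]]^T = 0.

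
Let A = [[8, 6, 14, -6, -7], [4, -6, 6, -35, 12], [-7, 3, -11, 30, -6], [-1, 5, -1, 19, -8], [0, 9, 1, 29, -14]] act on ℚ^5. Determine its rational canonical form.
The invariant factors of A (the non-unit diagonal entries of the Smith normal form of xI - A over ℚ[x]) are x^3(x + 2)^2, each dividing the next. The characteristic polynomial is their product, x^3(x + 2)^2.

The rational canonical form is the block-diagonal matrix of companion matrices C(f_i):
R = [[0, 0, 0, 0, 0], [1, 0, 0, 0, 0], [0, 1, 0, 0, 0], [0, 0, 1, 0, -4], [0, 0, 0, 1, -4]].

R = [[0, 0, 0, 0, 0], [1, 0, 0, 0, 0], [0, 1, 0, 0, 0], [0, 0, 1, 0, -4], [0, 0, 0, 1, -4]]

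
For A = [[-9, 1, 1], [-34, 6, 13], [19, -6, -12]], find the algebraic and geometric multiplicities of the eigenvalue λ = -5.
algebraic multiplicity 3, geometric multiplicity 1

The characteristic polynomial is (x + 5)^3, so the factor x + 5 appears with exponent 3: the algebraic multiplicity is 3.

rank(A + 5I) = 2, so the eigenspace has dimension 3 - 2 = 1: the geometric multiplicity is 1.

Since 1 < 3, A is not diagonalizable.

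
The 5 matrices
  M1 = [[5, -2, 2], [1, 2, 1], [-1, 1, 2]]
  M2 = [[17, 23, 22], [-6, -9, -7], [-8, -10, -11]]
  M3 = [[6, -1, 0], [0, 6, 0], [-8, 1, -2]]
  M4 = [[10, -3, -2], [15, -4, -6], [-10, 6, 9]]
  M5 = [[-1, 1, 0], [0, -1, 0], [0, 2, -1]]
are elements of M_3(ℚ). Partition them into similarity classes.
5 classes: {M1}, {M2}, {M3}, {M4}, {M5}

Characteristic polynomials: χ_{M1} = (x - 3)^3, χ_{M2} = (x + 1)^3, χ_{M3} = (x - 6)^2(x + 2), χ_{M4} = (x - 5)^3, χ_{M5} = (x + 1)^3.

{M1}: invariant factors x - 3, (x - 3)^2.

{M2}: invariant factors (x + 1)^3.

{M3}: invariant factors (x - 6)^2(x + 2).

{M4}: invariant factors x - 5, (x - 5)^2.

{M5}: invariant factors x + 1, (x + 1)^2.

Matrices are similar if and only if their invariant-factor lists agree; the partition into similarity classes is {M1}, {M2}, {M3}, {M4}, {M5}.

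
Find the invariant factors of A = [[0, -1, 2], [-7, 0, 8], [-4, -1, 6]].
The Jordan structure of A has elementary divisors (x - 1)^2, (x - 4). Arranging the block sizes at each eigenvalue in decreasing order and taking row products gives the invariant factors.

Invariant factors (smallest first, each dividing the next): (x - 4)(x - 1)^2.

Check: the last factor (x - 4)(x - 1)^2 is the minimal polynomial, and the product (x - 4)(x - 1)^2 is the characteristic polynomial.

(x - 4)(x - 1)^2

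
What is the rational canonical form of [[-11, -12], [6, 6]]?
R = [[0, -6], [1, -5]]

The invariant factors of A (the non-unit diagonal entries of the Smith normal form of xI - A over ℚ[x]) are (x + 2)(x + 3), each dividing the next. The characteristic polynomial is their product, (x + 2)(x + 3).

The rational canonical form is the block-diagonal matrix of companion matrices C(f_i):
R = [[0, -6], [1, -5]].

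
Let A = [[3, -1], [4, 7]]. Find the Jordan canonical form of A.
The characteristic polynomial is det(xI - A) = (x - 5)^2, so the eigenvalues are 5 (algebraic multiplicity 2).

For λ = 5: rank(A - 5I) = 1, rank((A - 5I)^2) = 0. The eigenspace has dimension 2 - 1 = 1, so there is 1 Jordan block; the rank sequence gives block sizes [2].

Assembling the blocks gives the Jordan form J above.

J = [[5, 1], [0, 5]]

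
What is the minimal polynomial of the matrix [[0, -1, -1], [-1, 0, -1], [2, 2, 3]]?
m_A(x) = (x - 1)^2

The characteristic polynomial factors as (x - 1)^3. The minimal polynomial is ∏(x - λ)^{k_λ} where k_λ is the size of the largest Jordan block at λ.

For λ = 1: rank(A - I) = 1, and the largest Jordan block has size 2 (the smallest k with rank((A - I)^k) = rank((A - I)^(k+1))).

So m_A(x) = (x - 1)^2.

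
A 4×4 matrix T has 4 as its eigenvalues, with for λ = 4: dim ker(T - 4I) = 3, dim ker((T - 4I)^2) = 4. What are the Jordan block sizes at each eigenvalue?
Jordan blocks: (4, 2), (4, 1), (4, 1)

λ = 4: successive nullity increments [3, 1] count blocks of size ≥ k; block sizes are [2, 1, 1].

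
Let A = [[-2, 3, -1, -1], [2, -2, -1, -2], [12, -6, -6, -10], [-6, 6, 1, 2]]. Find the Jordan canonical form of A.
The characteristic polynomial is det(xI - A) = (x + 2)^4, so the eigenvalues are -2 (algebraic multiplicity 4).

For λ = -2: rank(A + 2I) = 2, rank((A + 2I)^2) = 0. The eigenspace has dimension 4 - 2 = 2, so there are 2 Jordan blocks; the rank sequence gives block sizes [2, 2].

Assembling the blocks gives the Jordan form J above.

J = [[-2, 1, 0, 0], [0, -2, 0, 0], [0, 0, -2, 1], [0, 0, 0, -2]]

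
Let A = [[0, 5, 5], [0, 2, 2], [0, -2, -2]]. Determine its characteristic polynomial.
xI - A = [[x, -5, -5], [0, x - 2, -2], [0, 2, x + 2]].

Expanding det(xI - A) along the first row:
det(xI - A) = + (x)·det([[x - 2, -2], [2, x + 2]]) - (-5)·det([[0, -2], [0, x + 2]]) + (-5)·det([[0, x - 2], [0, 2]]).

Evaluating gives χ_A(x) = x^3.

χ_A(x) = x^3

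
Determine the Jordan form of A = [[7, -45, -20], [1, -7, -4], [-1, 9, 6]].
J = [[2, 1, 0], [0, 2, 0], [0, 0, 2]]

The characteristic polynomial is det(xI - A) = (x - 2)^3, so the eigenvalues are 2 (algebraic multiplicity 3).

For λ = 2: rank(A - 2I) = 1, rank((A - 2I)^2) = 0. The eigenspace has dimension 3 - 1 = 2, so there are 2 Jordan blocks; the rank sequence gives block sizes [2, 1].

Assembling the blocks gives the Jordan form J above.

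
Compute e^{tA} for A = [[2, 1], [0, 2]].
A has Jordan form J = [[2, 1], [0, 2]] with A = PJP^{-1}, so e^{tA} = P e^{tJ} P^{-1}.

For a Jordan block J_k(λ), e^{tJ_k(λ)} = e^{λt} · (I + tN + t^2 N^2/2! + ... + t^{k-1} N^{k-1}/(k-1)!) where N is the nilpotent superdiagonal part.

Assembling the blocks and conjugating back gives the entries of e^{tA} as shown above.

e^{tA} = [[e^{2*t}, t*e^{2*t}], [0, e^{2*t}]]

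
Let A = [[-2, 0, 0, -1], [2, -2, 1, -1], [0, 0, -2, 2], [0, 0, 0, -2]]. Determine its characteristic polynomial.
xI - A = [[x + 2, 0, 0, 1], [-2, x + 2, -1, 1], [0, 0, x + 2, -2], [0, 0, 0, x + 2]].

Expanding det(xI - A) along the first row:
det(xI - A) = + (x + 2)·det([[x + 2, -1, 1], [0, x + 2, -2], [0, 0, x + 2]]) - (0)·det([[-2, -1, 1], [0, x + 2, -2], [0, 0, x + 2]]) + (0)·det([[-2, x + 2, 1], [0, 0, -2], [0, 0, x + 2]]) - (1)·det([[-2, x + 2, -1], [0, 0, x + 2], [0, 0, 0]]).

Evaluating gives χ_A(x) = x^4 + 8x^3 + 24x^2 + 32x + 16 = (x + 2)^4.

χ_A(x) = (x + 2)^4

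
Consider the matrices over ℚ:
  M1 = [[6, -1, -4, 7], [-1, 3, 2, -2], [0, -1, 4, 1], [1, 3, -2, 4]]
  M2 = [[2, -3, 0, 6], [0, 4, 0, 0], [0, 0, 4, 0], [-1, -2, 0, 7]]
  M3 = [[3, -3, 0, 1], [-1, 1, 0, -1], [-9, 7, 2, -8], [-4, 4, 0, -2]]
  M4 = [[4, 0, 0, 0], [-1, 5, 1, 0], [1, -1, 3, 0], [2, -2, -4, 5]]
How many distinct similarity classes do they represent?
2 classes: {M1, M2, M4}, {M3}

Characteristic polynomials: χ_{M1} = (x - 5)(x - 4)^3, χ_{M2} = (x - 5)(x - 4)^3, χ_{M3} = x^2(x - 2)^2, χ_{M4} = (x - 5)(x - 4)^3.

{M1, M2, M4}: invariant factors x - 4, (x - 5)(x - 4)^2.

{M3}: invariant factors x^2(x - 2)^2.

Matrices are similar if and only if their invariant-factor lists agree; the partition into similarity classes is {M1, M2, M4}, {M3}.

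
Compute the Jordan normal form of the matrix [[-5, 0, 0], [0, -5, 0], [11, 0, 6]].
The characteristic polynomial is det(xI - A) = (x - 6)(x + 5)^2, so the eigenvalues are -5 (algebraic multiplicity 2), 6 (algebraic multiplicity 1).

For λ = -5: rank(A + 5I) = 1. The eigenspace has dimension 3 - 1 = 2, so there are 2 Jordan blocks; the rank sequence gives block sizes [1, 1].

For λ = 6: algebraic multiplicity 1 gives one 1×1 block.

Assembling the blocks gives the Jordan form J above.

J = [[-5, 0, 0], [0, -5, 0], [0, 0, 6]]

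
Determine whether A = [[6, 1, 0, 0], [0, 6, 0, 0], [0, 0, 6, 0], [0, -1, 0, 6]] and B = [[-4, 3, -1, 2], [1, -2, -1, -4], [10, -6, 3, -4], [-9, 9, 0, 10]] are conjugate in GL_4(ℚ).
No.

trace(A) = 24 but trace(B) = 7. The trace is a similarity invariant, so A and B are not similar.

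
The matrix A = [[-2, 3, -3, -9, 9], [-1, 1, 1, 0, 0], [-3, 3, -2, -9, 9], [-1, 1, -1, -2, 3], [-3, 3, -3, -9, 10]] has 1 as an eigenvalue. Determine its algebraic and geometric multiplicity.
algebraic multiplicity 5, geometric multiplicity 3

The characteristic polynomial is (x - 1)^5, so the factor x - 1 appears with exponent 5: the algebraic multiplicity is 5.

rank(A - I) = 2, so the eigenspace has dimension 5 - 2 = 3: the geometric multiplicity is 3.

Since 3 < 5, A is not diagonalizable.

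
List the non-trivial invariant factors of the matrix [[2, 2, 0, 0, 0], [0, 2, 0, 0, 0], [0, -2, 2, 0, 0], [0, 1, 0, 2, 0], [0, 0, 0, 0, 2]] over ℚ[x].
The Jordan structure of A has elementary divisors (x - 2)^2, (x - 2), (x - 2), (x - 2). Arranging the block sizes at each eigenvalue in decreasing order and taking row products gives the invariant factors.

Invariant factors (smallest first, each dividing the next): x - 2, x - 2, x - 2, (x - 2)^2.

Check: the last factor (x - 2)^2 is the minimal polynomial, and the product (x - 2)^5 is the characteristic polynomial.

x - 2, x - 2, x - 2, (x - 2)^2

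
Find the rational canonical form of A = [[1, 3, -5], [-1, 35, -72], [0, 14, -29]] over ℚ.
R = [[0, 0, -24], [1, 0, -2], [0, 1, 7]]

The invariant factors of A (the non-unit diagonal entries of the Smith normal form of xI - A over ℚ[x]) are (x - 6)(x^2 - x - 4), each dividing the next. The characteristic polynomial is their product, (x - 6)(x^2 - x - 4).

The rational canonical form is the block-diagonal matrix of companion matrices C(f_i):
R = [[0, 0, -24], [1, 0, -2], [0, 1, 7]].

Note the characteristic polynomial does not split into linear factors over ℚ, so A has no Jordan form over ℚ; the rational canonical form exists over any field.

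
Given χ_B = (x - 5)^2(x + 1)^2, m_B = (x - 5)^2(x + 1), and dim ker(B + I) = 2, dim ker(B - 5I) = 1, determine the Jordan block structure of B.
λ = -1: algebraic multiplicity 2 (exponent in χ_B), largest block size 1 (exponent in m_B), 2 blocks (geometric multiplicity). These force block sizes [1, 1].
λ = 5: algebraic multiplicity 2 (exponent in χ_B), largest block size 2 (exponent in m_B), 1 block (geometric multiplicity). This forces block sizes [2].

Jordan blocks: (-1, 1), (-1, 1), (5, 2)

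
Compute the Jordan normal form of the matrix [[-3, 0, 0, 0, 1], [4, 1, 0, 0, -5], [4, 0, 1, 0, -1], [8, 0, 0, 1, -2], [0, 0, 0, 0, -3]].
The characteristic polynomial is det(xI - A) = (x - 1)^3(x + 3)^2, so the eigenvalues are -3 (algebraic multiplicity 2), 1 (algebraic multiplicity 3).

For λ = -3: rank(A + 3I) = 4, rank((A + 3I)^2) = 3. The eigenspace has dimension 5 - 4 = 1, so there is 1 Jordan block; the rank sequence gives block sizes [2].

For λ = 1: rank(A - I) = 2. The eigenspace has dimension 5 - 2 = 3, so there are 3 Jordan blocks; the rank sequence gives block sizes [1, 1, 1].

Assembling the blocks gives the Jordan form J above.

J = [[-3, 1, 0, 0, 0], [0, -3, 0, 0, 0], [0, 0, 1, 0, 0], [0, 0, 0, 1, 0], [0, 0, 0, 0, 1]]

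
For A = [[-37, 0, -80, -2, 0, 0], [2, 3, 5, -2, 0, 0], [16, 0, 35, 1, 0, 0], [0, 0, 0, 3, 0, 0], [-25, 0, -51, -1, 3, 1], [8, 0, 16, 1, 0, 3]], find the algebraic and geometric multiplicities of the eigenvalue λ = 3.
The characteristic polynomial is (x - 3)^5(x + 5), so the factor x - 3 appears with exponent 5: the algebraic multiplicity is 5.

rank(A - 3I) = 4, so the eigenspace has dimension 6 - 4 = 2: the geometric multiplicity is 2.

Since 2 < 5, A is not diagonalizable.

algebraic multiplicity 5, geometric multiplicity 2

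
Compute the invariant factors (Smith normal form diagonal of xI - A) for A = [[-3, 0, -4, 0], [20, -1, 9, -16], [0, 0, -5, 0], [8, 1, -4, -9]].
The Jordan structure of A has elementary divisors (x + 5)^3, (x + 3). Arranging the block sizes at each eigenvalue in decreasing order and taking row products gives the invariant factors.

Invariant factors (smallest first, each dividing the next): (x + 3)(x + 5)^3.

Check: the last factor (x + 3)(x + 5)^3 is the minimal polynomial, and the product (x + 3)(x + 5)^3 is the characteristic polynomial.

(x + 3)(x + 5)^3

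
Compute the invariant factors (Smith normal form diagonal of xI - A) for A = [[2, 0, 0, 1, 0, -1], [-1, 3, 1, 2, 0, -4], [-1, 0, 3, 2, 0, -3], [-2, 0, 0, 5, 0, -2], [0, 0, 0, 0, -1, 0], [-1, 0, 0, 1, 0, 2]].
The Jordan structure of A has elementary divisors (x + 1), (x - 3)^3, (x - 3)^2. Arranging the block sizes at each eigenvalue in decreasing order and taking row products gives the invariant factors.

Invariant factors (smallest first, each dividing the next): (x - 3)^2, (x - 3)^3(x + 1).

Check: the last factor (x - 3)^3(x + 1) is the minimal polynomial, and the product (x - 3)^5(x + 1) is the characteristic polynomial.

(x - 3)^2, (x - 3)^3(x + 1)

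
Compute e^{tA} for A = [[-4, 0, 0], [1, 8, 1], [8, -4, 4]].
e^{tA} = [[e^{-4*t}, 0, 0], [t*e^{6*t}, (2*t + 1)*e^{6*t}, t*e^{6*t}], [((1 - 2*t)*e^{10*t} - 1)*e^{-4*t}, -4*t*e^{6*t}, (1 - 2*t)*e^{6*t}]]

A has Jordan form J = [[-4, 0, 0], [0, 6, 1], [0, 0, 6]] with A = PJP^{-1}, so e^{tA} = P e^{tJ} P^{-1}.

For a Jordan block J_k(λ), e^{tJ_k(λ)} = e^{λt} · (I + tN + t^2 N^2/2! + ... + t^{k-1} N^{k-1}/(k-1)!) where N is the nilpotent superdiagonal part.

Assembling the blocks and conjugating back gives the entries of e^{tA} as shown above.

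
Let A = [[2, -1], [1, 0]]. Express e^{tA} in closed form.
e^{tA} = [[(t + 1)*e^{t}, -t*e^{t}], [t*e^{t}, (1 - t)*e^{t}]]

A has Jordan form J = [[1, 1], [0, 1]] with A = PJP^{-1}, so e^{tA} = P e^{tJ} P^{-1}.

For a Jordan block J_k(λ), e^{tJ_k(λ)} = e^{λt} · (I + tN + t^2 N^2/2! + ... + t^{k-1} N^{k-1}/(k-1)!) where N is the nilpotent superdiagonal part.

Assembling the blocks and conjugating back gives the entries of e^{tA} as shown above.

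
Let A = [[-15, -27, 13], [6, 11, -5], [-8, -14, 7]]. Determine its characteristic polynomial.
χ_A(x) = (x - 1)^3

xI - A = [[x + 15, 27, -13], [-6, x - 11, 5], [8, 14, x - 7]].

Expanding det(xI - A) along the first row:
det(xI - A) = + (x + 15)·det([[x - 11, 5], [14, x - 7]]) - (27)·det([[-6, 5], [8, x - 7]]) + (-13)·det([[-6, x - 11], [8, 14]]).

Evaluating gives χ_A(x) = x^3 - 3x^2 + 3x - 1 = (x - 1)^3.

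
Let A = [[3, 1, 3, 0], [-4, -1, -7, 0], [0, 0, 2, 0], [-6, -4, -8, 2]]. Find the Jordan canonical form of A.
J = [[1, 1, 0, 0], [0, 1, 0, 0], [0, 0, 2, 0], [0, 0, 0, 2]]

The characteristic polynomial is det(xI - A) = (x - 2)^2(x - 1)^2, so the eigenvalues are 1 (algebraic multiplicity 2), 2 (algebraic multiplicity 2).

For λ = 1: rank(A - I) = 3, rank((A - I)^2) = 2. The eigenspace has dimension 4 - 3 = 1, so there is 1 Jordan block; the rank sequence gives block sizes [2].

For λ = 2: rank(A - 2I) = 2. The eigenspace has dimension 4 - 2 = 2, so there are 2 Jordan blocks; the rank sequence gives block sizes [1, 1].

Assembling the blocks gives the Jordan form J above.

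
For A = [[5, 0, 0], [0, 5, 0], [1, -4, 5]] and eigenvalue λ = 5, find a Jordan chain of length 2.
v_1 = [[-1, 0, 0]]^T, v_2 = [[0, 0, -1]]^T

We seek v_1 ∈ ker((A - 5I)^2) \ ker(A - 5I), then set v_{i+1} = (A - 5I) v_i.

One such chain is v_1 = [[-1, 0, 0]]^T, v_2 = [[0, 0, -1]]^T. Check: (A - 5I) v_2 = [[0, 0, 0]]^T = 0.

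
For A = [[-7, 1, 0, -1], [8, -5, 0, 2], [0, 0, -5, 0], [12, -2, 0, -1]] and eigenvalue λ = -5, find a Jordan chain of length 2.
v_1 = [[0, 0, 0, -1]]^T, v_2 = [[1, -2, 0, -4]]^T

We seek v_1 ∈ ker((A + 5I)^2) \ ker(A + 5I), then set v_{i+1} = (A + 5I) v_i.

One such chain is v_1 = [[0, 0, 0, -1]]^T, v_2 = [[1, -2, 0, -4]]^T. Check: (A + 5I) v_2 = [[0, 0, 0, 0]]^T = 0.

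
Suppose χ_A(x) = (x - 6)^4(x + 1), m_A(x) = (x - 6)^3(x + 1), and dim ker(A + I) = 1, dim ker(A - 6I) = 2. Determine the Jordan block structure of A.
Jordan blocks: (-1, 1), (6, 3), (6, 1)

λ = -1: algebraic multiplicity 1 (exponent in χ_A), largest block size 1 (exponent in m_A), 1 block (geometric multiplicity). This forces block sizes [1].
λ = 6: algebraic multiplicity 4 (exponent in χ_A), largest block size 3 (exponent in m_A), 2 blocks (geometric multiplicity). These force block sizes [3, 1].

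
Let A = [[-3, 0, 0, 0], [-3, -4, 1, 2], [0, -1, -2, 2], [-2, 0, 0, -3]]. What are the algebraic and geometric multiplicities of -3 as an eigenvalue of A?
algebraic multiplicity 4, geometric multiplicity 2

The characteristic polynomial is (x + 3)^4, so the factor x + 3 appears with exponent 4: the algebraic multiplicity is 4.

rank(A + 3I) = 2, so the eigenspace has dimension 4 - 2 = 2: the geometric multiplicity is 2.

Since 2 < 4, A is not diagonalizable.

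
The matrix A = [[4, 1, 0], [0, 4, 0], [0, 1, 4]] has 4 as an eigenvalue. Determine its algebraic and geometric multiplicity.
The characteristic polynomial is (x - 4)^3, so the factor x - 4 appears with exponent 3: the algebraic multiplicity is 3.

rank(A - 4I) = 1, so the eigenspace has dimension 3 - 1 = 2: the geometric multiplicity is 2.

Since 2 < 3, A is not diagonalizable.

algebraic multiplicity 3, geometric multiplicity 2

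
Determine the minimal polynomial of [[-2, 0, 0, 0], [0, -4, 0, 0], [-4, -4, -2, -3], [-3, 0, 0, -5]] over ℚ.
m_A(x) = (x + 2)^2(x + 4)(x + 5)

The characteristic polynomial factors as (x + 2)^2(x + 4)(x + 5). The minimal polynomial is ∏(x - λ)^{k_λ} where k_λ is the size of the largest Jordan block at λ.

For λ = -5: rank(A + 5I) = 3, and the largest Jordan block has size 1 (the smallest k with rank((A + 5I)^k) = rank((A + 5I)^(k+1))).
For λ = -4: rank(A + 4I) = 3, and the largest Jordan block has size 1 (the smallest k with rank((A + 4I)^k) = rank((A + 4I)^(k+1))).
For λ = -2: rank(A + 2I) = 3, and the largest Jordan block has size 2 (the smallest k with rank((A + 2I)^k) = rank((A + 2I)^(k+1))).

So m_A(x) = (x + 2)^2(x + 4)(x + 5).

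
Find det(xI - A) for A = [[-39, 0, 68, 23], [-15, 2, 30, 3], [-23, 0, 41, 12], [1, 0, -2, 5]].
xI - A = [[x + 39, 0, -68, -23], [15, x - 2, -30, -3], [23, 0, x - 41, -12], [-1, 0, 2, x - 5]].

Expanding det(xI - A) along the first row:
det(xI - A) = + (x + 39)·det([[x - 2, -30, -3], [0, x - 41, -12], [0, 2, x - 5]]) - (0)·det([[15, -30, -3], [23, x - 41, -12], [-1, 2, x - 5]]) + (-68)·det([[15, x - 2, -3], [23, 0, -12], [-1, 0, x - 5]]) - (-23)·det([[15, x - 2, -30], [23, 0, x - 41], [-1, 0, 2]]).

Evaluating gives χ_A(x) = x^4 - 9x^3 - 10x^2 + 228x - 360 = (x - 6)^2(x - 2)(x + 5).

χ_A(x) = (x - 6)^2(x - 2)(x + 5)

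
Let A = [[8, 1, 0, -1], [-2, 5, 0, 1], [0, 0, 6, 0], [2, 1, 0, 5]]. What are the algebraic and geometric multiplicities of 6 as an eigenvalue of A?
The characteristic polynomial is (x - 6)^4, so the factor x - 6 appears with exponent 4: the algebraic multiplicity is 4.

rank(A - 6I) = 1, so the eigenspace has dimension 4 - 1 = 3: the geometric multiplicity is 3.

Since 3 < 4, A is not diagonalizable.

algebraic multiplicity 4, geometric multiplicity 3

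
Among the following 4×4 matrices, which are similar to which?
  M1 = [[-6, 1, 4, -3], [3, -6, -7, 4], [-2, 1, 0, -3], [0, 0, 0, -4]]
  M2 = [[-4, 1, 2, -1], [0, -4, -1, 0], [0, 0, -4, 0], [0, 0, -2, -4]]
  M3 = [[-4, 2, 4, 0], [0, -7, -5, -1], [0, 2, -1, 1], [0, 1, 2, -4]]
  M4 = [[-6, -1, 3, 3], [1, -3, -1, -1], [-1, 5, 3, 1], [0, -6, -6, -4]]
2 classes: {M1, M2, M3}, {M4}

Characteristic polynomials: χ_{M1} = (x + 4)^4, χ_{M2} = (x + 4)^4, χ_{M3} = (x + 4)^4, χ_{M4} = (x - 2)(x + 4)^3.

{M1, M2, M3}: invariant factors x + 4, (x + 4)^3.

{M4}: invariant factors (x - 2)(x + 4)^3.

Matrices are similar if and only if their invariant-factor lists agree; the partition into similarity classes is {M1, M2, M3}, {M4}.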